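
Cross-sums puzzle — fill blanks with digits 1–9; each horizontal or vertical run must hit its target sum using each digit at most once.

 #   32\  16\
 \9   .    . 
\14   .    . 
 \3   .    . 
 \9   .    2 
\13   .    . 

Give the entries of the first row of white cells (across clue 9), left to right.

6 3

3 in 2 cells must be {1,2}; 16 in 5 cells must be {1,2,3,4,6}.
R2C2 = 6: the only remaining digit allowed by both the 14 across and the 16 down.
R3C1 = 2: only digit in both the 3-across and 32-down candidate sets.
R3C2 = 3 − 2 = 1 completes the 3 across.
R4C1 = 9 − 2 = 7 completes the 9 across.
Given what's placed, R5C2 must be 4 to fit the 13 across and 16 down.
R1C2 = 16 − 13 = 3 completes the 16 down.
R2C1 = 14 − 6 = 8 completes the 14 across.
R5C1 = 13 − 4 = 9 completes the 13 across.
R1C1 = 9 − 3 = 6 completes the 9 across.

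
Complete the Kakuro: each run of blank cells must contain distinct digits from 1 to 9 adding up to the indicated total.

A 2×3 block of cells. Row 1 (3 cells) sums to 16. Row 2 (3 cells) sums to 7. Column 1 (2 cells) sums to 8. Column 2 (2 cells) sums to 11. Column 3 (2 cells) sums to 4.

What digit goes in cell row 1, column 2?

7 in 3 cells must be {1,2,4}; 4 in 2 cells must be {1,3}.
The 7 across and the 4 down share only 1, so (2,3) = 1.
(1,3) = 4 − 1 = 3 completes the 4 down.
Given what's placed, (2,1) must be 2 to fit the 7 across and 8 down.
(2,2) = 7 − 3 = 4 completes the 7 across.
(1,1) = 8 − 2 = 6 completes the 8 down.
(1,2) = 16 − 9 = 7 completes the 16 across.

7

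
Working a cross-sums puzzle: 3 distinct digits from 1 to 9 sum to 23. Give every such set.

3 distinct digits from 1–9 sum between 6 and 24.
Only one set works: {6,8,9}.

{6,8,9}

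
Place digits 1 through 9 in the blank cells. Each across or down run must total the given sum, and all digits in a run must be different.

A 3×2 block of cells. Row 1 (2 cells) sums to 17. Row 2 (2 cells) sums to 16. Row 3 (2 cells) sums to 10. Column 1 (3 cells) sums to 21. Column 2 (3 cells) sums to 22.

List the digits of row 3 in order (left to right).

17 in 2 cells must be {8,9}; 16 in 2 cells must be {7,9}.
Nothing is forced directly, so branch on (2,1), whose candidates are 7 or 9. If (2,1) = 7: that forces (2,2) = 9, (1,2) = 8, after which (3,2) would have to be in {1,2,3,4,6,7,8,9} for the 10 across but in {5} for the 22 down — contradiction. So (2,1) = 9.
Given what's placed, (1,1) must be 8 to fit the 17 across and 21 down.
(1,2) = 17 − 8 = 9 completes the 17 across.
(2,2) = 16 − 9 = 7 completes the 16 across.
(3,1) = 21 − 17 = 4 completes the 21 down.
(3,2) = 10 − 4 = 6 completes the 10 across.

4 6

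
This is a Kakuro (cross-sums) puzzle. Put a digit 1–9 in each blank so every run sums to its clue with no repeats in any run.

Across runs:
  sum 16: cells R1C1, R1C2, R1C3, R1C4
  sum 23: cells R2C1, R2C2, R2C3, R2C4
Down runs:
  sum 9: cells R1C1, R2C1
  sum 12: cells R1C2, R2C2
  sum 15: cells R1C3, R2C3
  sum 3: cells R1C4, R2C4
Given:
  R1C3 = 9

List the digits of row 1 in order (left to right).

3 in 2 cells must be {1,2}.
Given what's placed, R1C2 must be 4 to fit the 16 across and 12 down.
R2C2 = 12 − 4 = 8 completes the 12 down.
R2C3 = 15 − 9 = 6 completes the 15 down.
R2C4 = 2: the only remaining digit allowed by both the 23 across and the 3 down.
R1C4 = 3 − 2 = 1 completes the 3 down.
R2C1 = 23 − 16 = 7 completes the 23 across.
R1C1 = 16 − 14 = 2 completes the 16 across.

2 4 9 1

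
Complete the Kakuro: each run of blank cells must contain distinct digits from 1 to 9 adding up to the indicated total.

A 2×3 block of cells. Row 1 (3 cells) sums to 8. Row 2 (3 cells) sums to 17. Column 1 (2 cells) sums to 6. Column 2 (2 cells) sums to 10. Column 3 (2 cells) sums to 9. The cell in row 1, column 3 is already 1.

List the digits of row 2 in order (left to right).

(2,3) = 9 − 1 = 8 completes the 9 down.
Nothing is forced directly, so branch on (1,1), whose candidates are 2 or 4 or 5. If (1,1) = 2: then (1,2) would have to be in {5} for the 8 across but in {1,2,3,4,6,7,8,9} for the 10 down — contradiction. If (1,1) = 5: that forces (1,2) = 2, after which (2,1) would have to be in {2,3,4,5,6,7} for the 17 across but in {1} for the 6 down — contradiction. So (1,1) = 4.
(1,2) = 8 − 5 = 3 completes the 8 across.
(2,1) = 6 − 4 = 2 completes the 6 down.
(2,2) = 17 − 10 = 7 completes the 17 across.

2 7 8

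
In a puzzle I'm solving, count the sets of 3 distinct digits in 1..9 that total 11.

5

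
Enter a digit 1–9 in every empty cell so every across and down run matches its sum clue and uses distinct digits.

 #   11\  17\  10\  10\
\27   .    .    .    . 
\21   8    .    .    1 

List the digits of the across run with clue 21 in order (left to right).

8 9 3 1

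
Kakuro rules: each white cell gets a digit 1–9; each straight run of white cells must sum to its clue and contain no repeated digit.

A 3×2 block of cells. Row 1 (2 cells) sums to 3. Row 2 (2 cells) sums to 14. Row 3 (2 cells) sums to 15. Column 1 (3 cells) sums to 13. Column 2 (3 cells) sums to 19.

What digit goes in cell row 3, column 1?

7

3 in 2 cells must be {1,2}.
The 3 across and the 19 down share only 2, so (1,2) = 2.
(1,1) = 3 − 2 = 1 completes the 3 across.
Nothing is forced directly, so branch on (2,2), whose candidates are 8 or 9. If (2,2) = 8: then (2,1) would have to be in {6} for the 14 across but in {3,4,5,7,8,9} for the 13 down — contradiction. So (2,2) = 9.
(2,1) = 14 − 9 = 5 completes the 14 across.
(3,1) = 13 − 6 = 7 completes the 13 down.
(3,2) = 15 − 7 = 8 completes the 15 across.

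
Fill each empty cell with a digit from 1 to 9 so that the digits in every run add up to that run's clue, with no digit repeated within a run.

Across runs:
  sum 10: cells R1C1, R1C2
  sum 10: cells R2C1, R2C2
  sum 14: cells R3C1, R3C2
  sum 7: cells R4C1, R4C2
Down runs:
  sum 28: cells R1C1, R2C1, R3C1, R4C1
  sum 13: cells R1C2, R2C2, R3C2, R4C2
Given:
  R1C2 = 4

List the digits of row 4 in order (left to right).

R1C1 = 10 − 4 = 6 completes the 10 across.
Given what's placed, R4C1 must be 5 to fit the 7 across and 28 down.
R4C2 = 7 − 5 = 2 completes the 7 across.
R3C2 = 6: the only remaining digit allowed by both the 14 across and the 13 down.
R2C2 = 13 − 12 = 1 completes the 13 down.
R3C1 = 14 − 6 = 8 completes the 14 across.
R2C1 = 10 − 1 = 9 completes the 10 across.

5 2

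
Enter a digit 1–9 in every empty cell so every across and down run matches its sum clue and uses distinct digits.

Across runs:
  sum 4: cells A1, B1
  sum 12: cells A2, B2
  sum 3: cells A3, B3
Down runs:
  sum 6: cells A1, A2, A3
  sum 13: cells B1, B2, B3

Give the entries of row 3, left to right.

4 in 2 cells must be {1,3}; 3 in 2 cells must be {1,2}; 6 in 3 cells must be {1,2,3}.
The 12 across and the 6 down share only 3, so A2 = 3.
B2 = 12 − 3 = 9 completes the 12 across.
Given what's placed, B3 must be 1 to fit the 3 across and 13 down.
A1 = 1: the only remaining digit allowed by both the 4 across and the 6 down.
B1 = 4 − 1 = 3 completes the 4 across.
A3 = 3 − 1 = 2 completes the 3 across.

2 1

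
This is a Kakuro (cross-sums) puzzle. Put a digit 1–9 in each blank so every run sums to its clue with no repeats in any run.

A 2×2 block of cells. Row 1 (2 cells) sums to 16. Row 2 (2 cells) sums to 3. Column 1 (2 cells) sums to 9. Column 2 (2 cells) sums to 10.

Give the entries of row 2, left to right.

16 in 2 cells must be {7,9}; 3 in 2 cells must be {1,2}.
The 16 across and the 9 down share only 7, so (1,1) = 7.
(1,2) = 16 − 7 = 9 completes the 16 across.
(2,1) = 9 − 7 = 2 completes the 9 down.
(2,2) = 3 − 2 = 1 completes the 3 across.

2, 1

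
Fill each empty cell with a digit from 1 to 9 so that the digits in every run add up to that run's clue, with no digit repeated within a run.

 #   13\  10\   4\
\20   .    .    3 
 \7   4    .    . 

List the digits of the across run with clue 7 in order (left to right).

4 2 1

7 in 3 cells must be {1,2,4}; 4 in 2 cells must be {1,3}.
R1C1 = 13 − 4 = 9 completes the 13 down.
R1C2 = 20 − 12 = 8 completes the 20 across.
R2C2 = 10 − 8 = 2 completes the 10 down.
R2C3 = 7 − 6 = 1 completes the 7 across.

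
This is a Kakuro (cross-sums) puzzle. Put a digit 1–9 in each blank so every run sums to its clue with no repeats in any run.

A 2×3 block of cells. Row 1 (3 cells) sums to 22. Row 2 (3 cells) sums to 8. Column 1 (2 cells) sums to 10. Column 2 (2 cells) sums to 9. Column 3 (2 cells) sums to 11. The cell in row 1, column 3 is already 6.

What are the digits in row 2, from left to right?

1 2 5

Given what's placed, (1,2) must be 7 to fit the 22 across and 9 down.
(2,2) = 9 − 7 = 2 completes the 9 down.
(2,3) = 11 − 6 = 5 completes the 11 down.
(1,1) = 22 − 13 = 9 completes the 22 across.
(2,1) = 8 − 7 = 1 completes the 8 across.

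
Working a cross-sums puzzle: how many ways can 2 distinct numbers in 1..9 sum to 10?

4

2 distinct digits from 1–9 sum between 3 and 17.
Enumerating: {1,9}, {2,8}, {3,7}, {4,6}.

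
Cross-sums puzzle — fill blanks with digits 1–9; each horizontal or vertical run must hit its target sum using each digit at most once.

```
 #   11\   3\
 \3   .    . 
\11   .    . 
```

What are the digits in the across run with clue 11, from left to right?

3 in 2 cells must be {1,2}.
The 3 across and the 11 down share only 2, so R1C1 = 2.
R1C2 = 3 − 2 = 1 completes the 3 across.
R2C1 = 11 − 2 = 9 completes the 11 down.
R2C2 = 11 − 9 = 2 completes the 11 across.

9 2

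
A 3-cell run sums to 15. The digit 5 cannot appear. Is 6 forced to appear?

Counterexample: {2,4,9} sums to 15 under that restriction without using 6.

No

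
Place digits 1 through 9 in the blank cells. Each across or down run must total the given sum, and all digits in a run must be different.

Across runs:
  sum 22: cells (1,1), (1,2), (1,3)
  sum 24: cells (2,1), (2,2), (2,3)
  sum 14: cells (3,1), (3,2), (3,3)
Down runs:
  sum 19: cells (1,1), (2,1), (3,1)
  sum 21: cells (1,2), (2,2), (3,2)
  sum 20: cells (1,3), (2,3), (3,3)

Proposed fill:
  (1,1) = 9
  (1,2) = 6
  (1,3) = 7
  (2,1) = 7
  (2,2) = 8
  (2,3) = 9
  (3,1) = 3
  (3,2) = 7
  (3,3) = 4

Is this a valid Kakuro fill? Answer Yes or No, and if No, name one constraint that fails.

Yes

Across: 9+6+7=22; 7+8+9=24; 3+7+4=14. Down: 9+7+3=19; 6+8+7=21; 7+9+4=20. No digit repeats within any run.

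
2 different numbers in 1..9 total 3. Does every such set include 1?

The only way to make 3 from 2 distinct digits is {1,2}, which contains 1.

Yes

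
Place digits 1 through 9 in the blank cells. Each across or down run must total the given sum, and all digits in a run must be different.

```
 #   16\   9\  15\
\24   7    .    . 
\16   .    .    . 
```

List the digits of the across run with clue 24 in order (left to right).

7, 8, 9

24 in 3 cells must be {7,8,9}; 16 in 2 cells must be {7,9}.
Given what's placed, R1C2 must be 8 to fit the 24 across and 9 down.
R1C3 = 24 − 15 = 9 completes the 24 across.
R2C1 = 16 − 7 = 9 completes the 16 down.
R2C2 = 9 − 8 = 1 completes the 9 down.
R2C3 = 16 − 10 = 6 completes the 16 across.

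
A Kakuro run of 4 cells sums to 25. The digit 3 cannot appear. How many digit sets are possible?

4

4 distinct digits from 1–9 sum between 10 and 30.
Dropping sets that contain 3.
Enumerating: {1,7,8,9}, {2,6,8,9}, {4,5,7,9}, {4,6,7,8}.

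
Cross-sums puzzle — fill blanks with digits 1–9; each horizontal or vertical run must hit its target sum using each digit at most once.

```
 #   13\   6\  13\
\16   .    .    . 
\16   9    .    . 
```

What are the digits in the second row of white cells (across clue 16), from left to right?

R1C1 = 13 − 9 = 4 completes the 13 down.
Given what's placed, R1C2 must be 5 to fit the 16 across and 6 down.
R1C3 = 16 − 9 = 7 completes the 16 across.
R2C2 = 6 − 5 = 1 completes the 6 down.
R2C3 = 16 − 10 = 6 completes the 16 across.

9, 1, 6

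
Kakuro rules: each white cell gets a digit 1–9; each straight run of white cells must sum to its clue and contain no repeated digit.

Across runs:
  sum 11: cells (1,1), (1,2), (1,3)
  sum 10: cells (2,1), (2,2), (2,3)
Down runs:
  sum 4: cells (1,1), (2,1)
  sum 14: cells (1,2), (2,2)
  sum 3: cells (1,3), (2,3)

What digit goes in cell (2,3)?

4 in 2 cells must be {1,3}; 3 in 2 cells must be {1,2}.
Nothing is forced directly, so branch on (2,2), whose candidates are 5 or 6. If (2,2) = 5: then (1,2) would have to be in {1,2,3,4,5,6,7,8} for the 11 across but in {9} for the 14 down — contradiction. So (2,2) = 6.
(1,2) = 14 − 6 = 8 completes the 14 down.
Given what's placed, (2,3) must be 1 to fit the 10 across and 3 down.
(1,1) = 1: the only remaining digit allowed by both the 11 across and the 4 down.
(1,3) = 11 − 9 = 2 completes the 11 across.
(2,1) = 10 − 7 = 3 completes the 10 across.

1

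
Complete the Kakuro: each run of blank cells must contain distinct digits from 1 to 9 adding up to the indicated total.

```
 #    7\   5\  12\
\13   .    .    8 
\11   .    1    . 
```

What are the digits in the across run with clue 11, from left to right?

R1C2 = 5 − 1 = 4 completes the 5 down.
R2C3 = 12 − 8 = 4 completes the 12 down.
R1C1 = 13 − 12 = 1 completes the 13 across.
R2C1 = 11 − 5 = 6 completes the 11 across.

6 1 4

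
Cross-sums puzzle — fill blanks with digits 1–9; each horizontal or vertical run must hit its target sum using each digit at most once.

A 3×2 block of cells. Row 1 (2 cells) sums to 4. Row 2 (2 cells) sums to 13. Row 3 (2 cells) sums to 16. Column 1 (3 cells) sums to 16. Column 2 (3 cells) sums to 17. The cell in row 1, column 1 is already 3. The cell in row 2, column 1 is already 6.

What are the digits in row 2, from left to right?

4 in 2 cells must be {1,3}; 16 in 2 cells must be {7,9}.
(1,2) = 4 − 3 = 1 completes the 4 across.
(2,2) = 13 − 6 = 7 completes the 13 across.
(3,1) = 16 − 9 = 7 completes the 16 down.
(3,2) = 16 − 7 = 9 completes the 16 across.

6 7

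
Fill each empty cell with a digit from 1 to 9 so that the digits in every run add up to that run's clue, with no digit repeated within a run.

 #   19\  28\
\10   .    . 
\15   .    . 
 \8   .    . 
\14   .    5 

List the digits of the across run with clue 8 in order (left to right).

R3C2 = 6: the only remaining digit allowed by both the 8 across and the 28 down.
R4C1 = 14 − 5 = 9 completes the 14 across.
R3C1 = 8 − 6 = 2 completes the 8 across.
R2C1 = 7: the only remaining digit allowed by both the 15 across and the 19 down.
R2C2 = 15 − 7 = 8 completes the 15 across.
R1C1 = 19 − 18 = 1 completes the 19 down.
R1C2 = 10 − 1 = 9 completes the 10 across.

2 6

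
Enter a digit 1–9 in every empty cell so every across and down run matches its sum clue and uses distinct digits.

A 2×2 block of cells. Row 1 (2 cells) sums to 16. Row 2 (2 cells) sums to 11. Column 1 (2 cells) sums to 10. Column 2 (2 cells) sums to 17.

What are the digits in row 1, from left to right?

16 in 2 cells must be {7,9}; 17 in 2 cells must be {8,9}.
The 16 across and the 17 down share only 9, so (1,2) = 9.
(2,2) = 17 − 9 = 8 completes the 17 down.
(1,1) = 16 − 9 = 7 completes the 16 across.
(2,1) = 11 − 8 = 3 completes the 11 across.

7 9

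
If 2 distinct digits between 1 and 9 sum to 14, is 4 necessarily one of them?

No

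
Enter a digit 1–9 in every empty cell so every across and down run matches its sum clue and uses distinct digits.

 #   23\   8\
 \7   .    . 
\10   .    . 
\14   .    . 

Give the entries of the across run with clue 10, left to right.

8 2

23 in 3 cells must be {6,8,9}.
The 7 across and the 23 down share only 6, so R1C1 = 6.
R1C2 = 7 − 6 = 1 completes the 7 across.
Given what's placed, R3C2 must be 5 to fit the 14 across and 8 down.
R2C2 = 8 − 6 = 2 completes the 8 down.
R3C1 = 14 − 5 = 9 completes the 14 across.
R2C1 = 10 − 2 = 8 completes the 10 across.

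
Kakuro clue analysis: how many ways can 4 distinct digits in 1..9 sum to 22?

11

4 distinct digits from 1–9 sum between 10 and 30.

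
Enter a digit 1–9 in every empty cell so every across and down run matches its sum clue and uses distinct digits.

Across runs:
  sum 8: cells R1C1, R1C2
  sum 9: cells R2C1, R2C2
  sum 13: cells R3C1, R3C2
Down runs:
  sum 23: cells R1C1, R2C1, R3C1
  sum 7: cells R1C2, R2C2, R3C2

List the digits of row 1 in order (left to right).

6 2

23 in 3 cells must be {6,8,9}; 7 in 3 cells must be {1,2,4}.
The 8 across and the 23 down share only 6, so R1C1 = 6.
R1C2 = 8 − 6 = 2 completes the 8 across.
Given what's placed, R2C1 must be 8 to fit the 9 across and 23 down.
R2C2 = 9 − 8 = 1 completes the 9 across.
R3C1 = 23 − 14 = 9 completes the 23 down.
R3C2 = 13 − 9 = 4 completes the 13 across.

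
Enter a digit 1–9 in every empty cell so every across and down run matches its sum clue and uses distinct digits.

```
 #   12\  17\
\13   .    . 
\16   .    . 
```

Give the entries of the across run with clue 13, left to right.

16 in 2 cells must be {7,9}; 17 in 2 cells must be {8,9}.
The 16 across and the 17 down share only 9, so R2C2 = 9.
R1C2 = 17 − 9 = 8 completes the 17 down.
R2C1 = 16 − 9 = 7 completes the 16 across.
R1C1 = 13 − 8 = 5 completes the 13 across.

5, 8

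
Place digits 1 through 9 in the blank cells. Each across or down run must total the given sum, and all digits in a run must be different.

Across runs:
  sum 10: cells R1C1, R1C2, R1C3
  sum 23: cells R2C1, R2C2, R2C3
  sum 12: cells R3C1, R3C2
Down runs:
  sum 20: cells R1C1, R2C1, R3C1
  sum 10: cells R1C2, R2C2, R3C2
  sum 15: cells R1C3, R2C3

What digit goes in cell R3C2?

23 in 3 cells must be {6,8,9}.
Only 6 fits R2C2 under both its across sum 23 and down sum 10.
Given what's placed, R3C2 must be 3 to fit the 12 across and 10 down.

3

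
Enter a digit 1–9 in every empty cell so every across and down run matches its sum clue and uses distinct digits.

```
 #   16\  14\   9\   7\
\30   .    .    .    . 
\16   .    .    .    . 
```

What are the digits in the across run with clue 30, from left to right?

9 8 7 6

30 in 4 cells must be {6,7,8,9}; 16 in 2 cells must be {7,9}.
Only 6 fits R1C4 under both its across sum 30 and down sum 7.
R2C4 = 7 − 6 = 1 completes the 7 down.
Nothing is forced directly, so branch on R1C1, whose candidates are 7 or 9. If R1C1 = 7: that forces R1C3 = 8, R2C1 = 9, after which R2C2 would have to be in {2,4} for the 16 across but in {5,6,8,9} for the 14 down — contradiction. So R1C1 = 9.
R1C2 = 8: the only remaining digit allowed by both the 30 across and the 14 down.
R1C3 = 30 − 23 = 7 completes the 30 across.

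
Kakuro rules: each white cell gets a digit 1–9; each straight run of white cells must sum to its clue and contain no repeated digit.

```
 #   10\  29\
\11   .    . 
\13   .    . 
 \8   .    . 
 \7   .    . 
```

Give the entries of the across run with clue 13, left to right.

4 9

10 in 4 cells must be {1,2,3,4}; 29 in 4 cells must be {5,7,8,9}.
Only 4 fits R2C1 under both its across sum 13 and down sum 10.
R2C2 = 13 − 4 = 9 completes the 13 across.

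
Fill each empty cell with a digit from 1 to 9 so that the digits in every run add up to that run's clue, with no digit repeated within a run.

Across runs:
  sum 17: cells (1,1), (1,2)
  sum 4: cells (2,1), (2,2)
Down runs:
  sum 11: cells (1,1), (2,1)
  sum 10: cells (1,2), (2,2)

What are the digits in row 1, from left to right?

8, 9

17 in 2 cells must be {8,9}; 4 in 2 cells must be {1,3}.
The 4 across and the 11 down share only 3, so (2,1) = 3.
(2,2) = 4 − 3 = 1 completes the 4 across.
(1,1) = 11 − 3 = 8 completes the 11 down.
(1,2) = 17 − 8 = 9 completes the 17 across.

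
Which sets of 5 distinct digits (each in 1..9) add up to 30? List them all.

{1,5,7,8,9}; {2,4,7,8,9}; {2,5,6,8,9}; {3,4,6,8,9}; {3,5,6,7,9}; {4,5,6,7,8}

5 distinct digits from 1–9 sum between 15 and 35.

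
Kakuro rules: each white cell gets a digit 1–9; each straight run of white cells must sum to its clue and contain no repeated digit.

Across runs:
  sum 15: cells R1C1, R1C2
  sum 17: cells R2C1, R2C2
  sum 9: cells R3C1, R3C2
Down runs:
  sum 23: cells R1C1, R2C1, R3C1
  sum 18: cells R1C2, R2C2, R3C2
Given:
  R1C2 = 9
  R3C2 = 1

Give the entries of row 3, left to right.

8 1

17 in 2 cells must be {8,9}; 23 in 3 cells must be {6,8,9}.
R1C1 = 15 − 9 = 6 completes the 15 across.
R2C2 = 18 − 10 = 8 completes the 18 down.
R3C1 = 9 − 1 = 8 completes the 9 across.
R2C1 = 17 − 8 = 9 completes the 17 across.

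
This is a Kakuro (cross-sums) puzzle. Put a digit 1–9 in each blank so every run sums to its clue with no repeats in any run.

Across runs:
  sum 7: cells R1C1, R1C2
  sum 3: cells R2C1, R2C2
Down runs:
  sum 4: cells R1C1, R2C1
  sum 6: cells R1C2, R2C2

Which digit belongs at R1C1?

3 in 2 cells must be {1,2}; 4 in 2 cells must be {1,3}.
The 3 across and the 4 down share only 1, so R2C1 = 1.
R2C2 = 3 − 1 = 2 completes the 3 across.
R1C1 = 4 − 1 = 3 completes the 4 down.
R1C2 = 7 − 3 = 4 completes the 7 across.

3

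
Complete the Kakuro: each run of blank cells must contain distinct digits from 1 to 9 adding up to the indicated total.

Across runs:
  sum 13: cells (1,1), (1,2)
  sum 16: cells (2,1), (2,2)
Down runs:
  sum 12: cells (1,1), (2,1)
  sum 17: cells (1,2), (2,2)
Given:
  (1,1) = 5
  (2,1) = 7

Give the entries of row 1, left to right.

16 in 2 cells must be {7,9}; 17 in 2 cells must be {8,9}.
(1,2) = 13 − 5 = 8 completes the 13 across.
(2,2) = 16 − 7 = 9 completes the 16 across.

5 8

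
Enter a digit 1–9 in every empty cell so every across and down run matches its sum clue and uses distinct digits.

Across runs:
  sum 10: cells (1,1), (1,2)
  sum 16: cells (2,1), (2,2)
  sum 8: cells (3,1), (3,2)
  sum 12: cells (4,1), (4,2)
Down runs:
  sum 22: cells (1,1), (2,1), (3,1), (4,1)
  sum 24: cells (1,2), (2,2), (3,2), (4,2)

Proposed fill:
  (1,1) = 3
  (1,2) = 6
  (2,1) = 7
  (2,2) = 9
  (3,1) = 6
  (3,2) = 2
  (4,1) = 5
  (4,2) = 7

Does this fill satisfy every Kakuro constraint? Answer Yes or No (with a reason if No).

No — the across run (1,1)–(1,2) sums to 9, not 10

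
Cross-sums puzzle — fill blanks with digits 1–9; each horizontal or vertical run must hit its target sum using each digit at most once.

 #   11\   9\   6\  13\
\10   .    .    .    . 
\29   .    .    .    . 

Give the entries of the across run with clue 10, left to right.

3 2 1 4

10 in 4 cells must be {1,2,3,4}; 29 in 4 cells must be {5,7,8,9}.
Only 4 fits R1C4 under both its across sum 10 and down sum 13.
The 29 across and the 6 down share only 5, so R2C3 = 5.
R2C4 = 13 − 4 = 9 completes the 13 down.
R1C3 = 6 − 5 = 1 completes the 6 down.
No cell is forced outright now. R2C1 can only be 7 or 8 (the digits allowed by both its 29 across and its 11 down). If R2C1 = 7: then R1C1 would have to be in {2,3} for the 10 across but in {4} for the 11 down — contradiction. So R2C1 = 8.
R1C1 = 11 − 8 = 3 completes the 11 down.
R1C2 = 10 − 8 = 2 completes the 10 across.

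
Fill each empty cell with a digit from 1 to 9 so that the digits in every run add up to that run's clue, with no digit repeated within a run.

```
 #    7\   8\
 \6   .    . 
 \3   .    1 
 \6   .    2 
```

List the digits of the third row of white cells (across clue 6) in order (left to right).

3 in 2 cells must be {1,2}; 7 in 3 cells must be {1,2,4}.
R1C2 = 8 − 3 = 5 completes the 8 down.
R2C1 = 3 − 1 = 2 completes the 3 across.
R3C1 = 6 − 2 = 4 completes the 6 across.
R1C1 = 6 − 5 = 1 completes the 6 across.

4, 2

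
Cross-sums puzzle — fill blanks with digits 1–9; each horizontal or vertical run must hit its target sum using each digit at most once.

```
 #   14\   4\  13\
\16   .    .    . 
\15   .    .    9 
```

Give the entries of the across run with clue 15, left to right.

4 in 2 cells must be {1,3}.
R1C3 = 13 − 9 = 4 completes the 13 down.
R2C1 = 5: the only remaining digit allowed by both the 15 across and the 14 down.
R2C2 = 15 − 14 = 1 completes the 15 across.
R1C1 = 14 − 5 = 9 completes the 14 down.
R1C2 = 16 − 13 = 3 completes the 16 across.

5 1 9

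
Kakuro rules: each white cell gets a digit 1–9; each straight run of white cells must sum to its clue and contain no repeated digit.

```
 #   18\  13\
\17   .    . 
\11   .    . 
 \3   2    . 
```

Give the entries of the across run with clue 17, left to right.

17 in 2 cells must be {8,9}; 3 in 2 cells must be {1,2}.
Given what's placed, R1C1 must be 9 to fit the 17 across and 18 down.
R1C2 = 17 − 9 = 8 completes the 17 across.
R2C1 = 18 − 11 = 7 completes the 18 down.
R2C2 = 11 − 7 = 4 completes the 11 across.
R3C2 = 3 − 2 = 1 completes the 3 across.

9, 8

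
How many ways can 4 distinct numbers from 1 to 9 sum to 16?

4 distinct digits from 1–9 sum between 10 and 30.

8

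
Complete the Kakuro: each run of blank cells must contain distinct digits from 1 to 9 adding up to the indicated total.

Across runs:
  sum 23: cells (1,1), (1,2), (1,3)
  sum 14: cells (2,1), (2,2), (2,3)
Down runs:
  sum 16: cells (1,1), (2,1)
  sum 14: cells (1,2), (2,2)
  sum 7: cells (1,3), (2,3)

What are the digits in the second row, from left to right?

23 in 3 cells must be {6,8,9}; 16 in 2 cells must be {7,9}.
The 23 across and the 16 down share only 9, so (1,1) = 9.
Given what's placed, (1,3) must be 6 to fit the 23 across and 7 down.
(2,1) = 16 − 9 = 7 completes the 16 down.
(2,3) = 7 − 6 = 1 completes the 7 down.
(1,2) = 23 − 15 = 8 completes the 23 across.
(2,2) = 14 − 8 = 6 completes the 14 across.

7, 6, 1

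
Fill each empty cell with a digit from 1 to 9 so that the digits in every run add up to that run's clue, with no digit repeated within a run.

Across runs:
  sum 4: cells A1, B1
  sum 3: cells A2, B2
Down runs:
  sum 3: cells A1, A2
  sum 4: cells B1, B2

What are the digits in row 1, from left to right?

4 in 2 cells must be {1,3}; 3 in 2 cells must be {1,2}.
The 4 across and the 3 down share only 1, so A1 = 1.
B1 = 4 − 1 = 3 completes the 4 across.
A2 = 3 − 1 = 2 completes the 3 down.
B2 = 3 − 2 = 1 completes the 3 across.

1 3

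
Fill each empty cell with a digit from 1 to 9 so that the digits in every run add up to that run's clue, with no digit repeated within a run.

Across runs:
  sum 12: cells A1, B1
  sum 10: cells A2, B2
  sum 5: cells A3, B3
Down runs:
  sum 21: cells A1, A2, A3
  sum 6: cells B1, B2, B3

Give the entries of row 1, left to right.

9 3

6 in 3 cells must be {1,2,3}.
The 12 across and the 6 down share only 3, so B1 = 3.
The 5 across and the 21 down share only 4, so A3 = 4.
B3 = 5 − 4 = 1 completes the 5 across.
A1 = 12 − 3 = 9 completes the 12 across.
A2 = 21 − 13 = 8 completes the 21 down.
B2 = 10 − 8 = 2 completes the 10 across.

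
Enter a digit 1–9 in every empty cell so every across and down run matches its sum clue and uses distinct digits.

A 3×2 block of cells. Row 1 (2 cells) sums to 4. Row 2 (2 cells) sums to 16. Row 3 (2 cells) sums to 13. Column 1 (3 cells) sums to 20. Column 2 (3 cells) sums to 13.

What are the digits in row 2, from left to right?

4 in 2 cells must be {1,3}; 16 in 2 cells must be {7,9}.
The 4 across and the 20 down share only 3, so (1,1) = 3.
(1,2) = 4 − 3 = 1 completes the 4 across.
Given what's placed, (2,1) must be 9 to fit the 16 across and 20 down.
(2,2) = 16 − 9 = 7 completes the 16 across.
(3,1) = 20 − 12 = 8 completes the 20 down.
(3,2) = 13 − 8 = 5 completes the 13 across.

9, 7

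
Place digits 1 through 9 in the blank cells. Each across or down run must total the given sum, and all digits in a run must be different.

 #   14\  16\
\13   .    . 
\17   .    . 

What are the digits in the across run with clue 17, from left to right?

17 in 2 cells must be {8,9}; 16 in 2 cells must be {7,9}.
The 17 across and the 16 down share only 9, so R2C2 = 9.
R1C2 = 16 − 9 = 7 completes the 16 down.
R2C1 = 17 − 9 = 8 completes the 17 across.
R1C1 = 13 − 7 = 6 completes the 13 across.

8, 9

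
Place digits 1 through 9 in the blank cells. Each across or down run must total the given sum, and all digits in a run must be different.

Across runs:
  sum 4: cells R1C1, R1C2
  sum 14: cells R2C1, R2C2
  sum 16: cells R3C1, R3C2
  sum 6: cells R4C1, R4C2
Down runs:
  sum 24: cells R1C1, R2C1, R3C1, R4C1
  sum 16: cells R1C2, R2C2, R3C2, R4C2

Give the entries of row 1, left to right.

3, 1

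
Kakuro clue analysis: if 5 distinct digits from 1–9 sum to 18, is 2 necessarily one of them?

Yes

Every partition of 18 into 5 distinct digits includes 2: {1,2,3,4,8}, {1,2,3,5,7}, {1,2,4,5,6}.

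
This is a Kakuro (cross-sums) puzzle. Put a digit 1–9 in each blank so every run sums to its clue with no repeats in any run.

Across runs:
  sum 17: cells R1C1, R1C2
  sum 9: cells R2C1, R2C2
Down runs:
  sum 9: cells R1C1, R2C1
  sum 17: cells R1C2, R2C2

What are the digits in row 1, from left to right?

17 in 2 cells must be {8,9}.
The 17 across and the 9 down share only 8, so R1C1 = 8.
R1C2 = 17 − 8 = 9 completes the 17 across.
R2C1 = 9 − 8 = 1 completes the 9 down.
R2C2 = 9 − 1 = 8 completes the 9 across.

8 9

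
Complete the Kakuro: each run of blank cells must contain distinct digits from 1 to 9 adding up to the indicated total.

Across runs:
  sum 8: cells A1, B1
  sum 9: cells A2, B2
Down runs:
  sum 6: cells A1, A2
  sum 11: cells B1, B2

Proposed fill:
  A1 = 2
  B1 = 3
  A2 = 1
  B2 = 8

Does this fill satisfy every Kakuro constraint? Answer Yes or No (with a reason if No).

No — the down run A1–A2 sums to 3, not 6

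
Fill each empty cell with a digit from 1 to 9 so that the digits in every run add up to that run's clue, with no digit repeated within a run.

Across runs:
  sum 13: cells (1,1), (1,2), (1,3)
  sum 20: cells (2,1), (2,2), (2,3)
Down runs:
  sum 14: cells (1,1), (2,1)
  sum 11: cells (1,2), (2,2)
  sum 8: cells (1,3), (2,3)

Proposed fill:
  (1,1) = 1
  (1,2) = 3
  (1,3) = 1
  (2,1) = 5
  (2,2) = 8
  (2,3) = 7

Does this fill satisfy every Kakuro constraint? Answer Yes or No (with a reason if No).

No — the down run (1,1)–(2,1) sums to 6, not 14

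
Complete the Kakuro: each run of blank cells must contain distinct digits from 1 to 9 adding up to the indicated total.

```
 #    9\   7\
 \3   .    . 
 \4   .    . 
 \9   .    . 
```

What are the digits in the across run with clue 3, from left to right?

1 2

3 in 2 cells must be {1,2}; 4 in 2 cells must be {1,3}; 7 in 3 cells must be {1,2,4}.
The 4 across and the 7 down share only 1, so R2C2 = 1.
Given what's placed, R1C2 must be 2 to fit the 3 across and 7 down.
R2C1 = 4 − 1 = 3 completes the 4 across.
R3C2 = 7 − 3 = 4 completes the 7 down.
R1C1 = 3 − 2 = 1 completes the 3 across.
R3C1 = 9 − 4 = 5 completes the 9 across.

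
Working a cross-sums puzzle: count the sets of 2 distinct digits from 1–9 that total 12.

3

2 distinct digits from 1–9 sum between 3 and 17.
Enumerating: {3,9}, {4,8}, {5,7}.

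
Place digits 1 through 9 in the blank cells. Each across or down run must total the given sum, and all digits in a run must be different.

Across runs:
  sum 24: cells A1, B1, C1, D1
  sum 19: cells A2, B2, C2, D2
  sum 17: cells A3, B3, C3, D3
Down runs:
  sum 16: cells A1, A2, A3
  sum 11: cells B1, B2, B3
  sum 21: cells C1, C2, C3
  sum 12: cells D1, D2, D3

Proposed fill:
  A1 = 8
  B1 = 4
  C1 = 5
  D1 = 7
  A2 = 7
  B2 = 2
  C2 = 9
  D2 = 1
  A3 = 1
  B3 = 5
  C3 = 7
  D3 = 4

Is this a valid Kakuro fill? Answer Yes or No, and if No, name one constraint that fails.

Yes

Across: 8+4+5+7=24; 7+2+9+1=19; 1+5+7+4=17. Down: 8+7+1=16; 4+2+5=11; 5+9+7=21; 7+1+4=12. No digit repeats within any run.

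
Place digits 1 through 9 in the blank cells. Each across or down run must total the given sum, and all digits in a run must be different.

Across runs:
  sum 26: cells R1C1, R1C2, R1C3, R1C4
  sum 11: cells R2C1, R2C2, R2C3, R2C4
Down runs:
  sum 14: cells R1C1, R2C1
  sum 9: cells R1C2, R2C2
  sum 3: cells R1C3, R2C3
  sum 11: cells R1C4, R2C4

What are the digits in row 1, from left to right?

9 7 2 8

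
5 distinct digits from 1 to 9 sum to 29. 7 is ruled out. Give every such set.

5 distinct digits from 1–9 sum between 15 and 35.
Dropping sets that contain 7.

{1,5,6,8,9}; {2,4,6,8,9}; {3,4,5,8,9}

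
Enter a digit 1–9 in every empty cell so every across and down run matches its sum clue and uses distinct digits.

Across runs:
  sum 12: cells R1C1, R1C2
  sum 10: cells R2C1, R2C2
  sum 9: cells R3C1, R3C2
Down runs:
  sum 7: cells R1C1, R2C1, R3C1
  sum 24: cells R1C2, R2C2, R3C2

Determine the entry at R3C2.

7

7 in 3 cells must be {1,2,4}; 24 in 3 cells must be {7,8,9}.
The 12 across and the 7 down share only 4, so R1C1 = 4.
R1C2 = 12 − 4 = 8 completes the 12 across.
Given what's placed, R3C2 must be 7 to fit the 9 across and 24 down.
R2C2 = 24 − 15 = 9 completes the 24 down.
R3C1 = 9 − 7 = 2 completes the 9 across.
R2C1 = 10 − 9 = 1 completes the 10 across.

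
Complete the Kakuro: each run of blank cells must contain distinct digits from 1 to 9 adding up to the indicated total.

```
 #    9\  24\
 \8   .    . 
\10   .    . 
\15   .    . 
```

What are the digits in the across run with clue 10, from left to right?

24 in 3 cells must be {7,8,9}.
The 8 across and the 24 down share only 7, so R1C2 = 7.
The 15 across and the 9 down share only 6, so R3C1 = 6.
R3C2 = 15 − 6 = 9 completes the 15 across.
R1C1 = 8 − 7 = 1 completes the 8 across.
R2C1 = 9 − 7 = 2 completes the 9 down.
R2C2 = 10 − 2 = 8 completes the 10 across.

2, 8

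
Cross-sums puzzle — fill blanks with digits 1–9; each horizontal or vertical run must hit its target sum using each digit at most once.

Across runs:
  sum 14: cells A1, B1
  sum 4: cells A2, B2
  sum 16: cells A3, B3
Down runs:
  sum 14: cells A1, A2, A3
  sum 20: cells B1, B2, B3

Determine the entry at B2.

3

4 in 2 cells must be {1,3}; 16 in 2 cells must be {7,9}.
The 4 across and the 20 down share only 3, so B2 = 3.
Given what's placed, B3 must be 9 to fit the 16 across and 20 down.
B1 = 20 − 12 = 8 completes the 20 down.
A2 = 4 − 3 = 1 completes the 4 across.
A3 = 16 − 9 = 7 completes the 16 across.
A1 = 14 − 8 = 6 completes the 14 across.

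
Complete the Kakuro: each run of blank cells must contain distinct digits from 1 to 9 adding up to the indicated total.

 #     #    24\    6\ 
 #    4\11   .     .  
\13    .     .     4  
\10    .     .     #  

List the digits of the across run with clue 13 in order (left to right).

1, 8, 4

4 in 2 cells must be {1,3}; 24 in 3 cells must be {7,8,9}.
R1C3 = 6 − 4 = 2 completes the 6 down.
R1C2 = 11 − 2 = 9 completes the 11 across.
Nothing is forced directly, so branch on R2C1, whose candidates are 1 or 3. If R2C1 = 3: then R2C2 would have to be in {6} for the 13 across but in {7,8} for the 24 down — contradiction. So R2C1 = 1.
R2C2 = 13 − 5 = 8 completes the 13 across.
R3C1 = 4 − 1 = 3 completes the 4 down.
R3C2 = 10 − 3 = 7 completes the 10 across.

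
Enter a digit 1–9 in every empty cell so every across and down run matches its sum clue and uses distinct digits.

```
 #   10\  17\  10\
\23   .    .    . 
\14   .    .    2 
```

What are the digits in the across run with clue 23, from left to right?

23 in 3 cells must be {6,8,9}; 17 in 2 cells must be {8,9}.
R1C3 = 10 − 2 = 8 completes the 10 down.
R1C2 = 9: the only remaining digit allowed by both the 23 across and the 17 down.
R2C2 = 17 − 9 = 8 completes the 17 down.
R1C1 = 23 − 17 = 6 completes the 23 across.
R2C1 = 14 − 10 = 4 completes the 14 across.

6 9 8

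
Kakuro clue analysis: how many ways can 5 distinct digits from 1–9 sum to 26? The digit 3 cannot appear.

5

5 distinct digits from 1–9 sum between 15 and 35.
Dropping sets that contain 3.
Enumerating: {1,2,6,8,9}, {1,4,5,7,9}, {1,4,6,7,8}, {2,4,5,6,9}, {2,4,5,7,8}.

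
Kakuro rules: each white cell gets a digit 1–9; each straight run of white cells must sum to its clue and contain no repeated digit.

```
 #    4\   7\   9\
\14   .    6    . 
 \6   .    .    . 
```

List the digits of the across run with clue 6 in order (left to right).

6 in 3 cells must be {1,2,3}; 4 in 2 cells must be {1,3}.
R2C2 = 7 − 6 = 1 completes the 7 down.
Given what's placed, R2C1 must be 3 to fit the 6 across and 4 down.
R2C3 = 6 − 4 = 2 completes the 6 across.
R1C1 = 4 − 3 = 1 completes the 4 down.
R1C3 = 14 − 7 = 7 completes the 14 across.

3 1 2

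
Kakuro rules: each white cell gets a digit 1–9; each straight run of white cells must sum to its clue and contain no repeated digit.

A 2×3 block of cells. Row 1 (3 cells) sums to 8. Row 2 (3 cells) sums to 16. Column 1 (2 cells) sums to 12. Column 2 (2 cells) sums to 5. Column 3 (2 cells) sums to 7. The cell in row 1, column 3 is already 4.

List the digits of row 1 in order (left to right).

3 1 4

(1,1) = 3: the only remaining digit allowed by both the 8 across and the 12 down.
(1,2) = 8 − 7 = 1 completes the 8 across.
(2,1) = 12 − 3 = 9 completes the 12 down.
(2,2) = 5 − 1 = 4 completes the 5 down.
(2,3) = 16 − 13 = 3 completes the 16 across.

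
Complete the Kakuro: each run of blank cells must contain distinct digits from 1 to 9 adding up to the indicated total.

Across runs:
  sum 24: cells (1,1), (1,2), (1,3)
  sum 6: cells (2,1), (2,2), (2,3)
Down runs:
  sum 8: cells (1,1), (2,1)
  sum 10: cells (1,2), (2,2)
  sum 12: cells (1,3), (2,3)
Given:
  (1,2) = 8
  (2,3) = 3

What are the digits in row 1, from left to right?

24 in 3 cells must be {7,8,9}; 6 in 3 cells must be {1,2,3}.
Given what's placed, (1,1) must be 7 to fit the 24 across and 8 down.
(1,3) = 24 − 15 = 9 completes the 24 across.
(2,1) = 8 − 7 = 1 completes the 8 down.
(2,2) = 6 − 4 = 2 completes the 6 across.

7, 8, 9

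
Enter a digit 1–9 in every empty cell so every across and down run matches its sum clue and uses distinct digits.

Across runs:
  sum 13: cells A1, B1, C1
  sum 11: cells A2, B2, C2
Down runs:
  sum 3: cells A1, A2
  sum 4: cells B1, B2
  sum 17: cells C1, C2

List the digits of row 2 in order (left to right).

2 1 8

3 in 2 cells must be {1,2}; 4 in 2 cells must be {1,3}; 17 in 2 cells must be {8,9}.
The 11 across and the 17 down share only 8, so C2 = 8.
C1 = 17 − 8 = 9 completes the 17 down.
Given what's placed, B2 must be 1 to fit the 11 across and 4 down.
A1 = 1: the only remaining digit allowed by both the 13 across and the 3 down.
B1 = 13 − 10 = 3 completes the 13 across.
A2 = 11 − 9 = 2 completes the 11 across.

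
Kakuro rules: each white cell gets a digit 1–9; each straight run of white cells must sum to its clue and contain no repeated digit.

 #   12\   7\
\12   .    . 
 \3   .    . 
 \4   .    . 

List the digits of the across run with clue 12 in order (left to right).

8 4

3 in 2 cells must be {1,2}; 4 in 2 cells must be {1,3}; 7 in 3 cells must be {1,2,4}.
The 12 across and the 7 down share only 4, so R1C2 = 4.
Given what's placed, R3C2 must be 1 to fit the 4 across and 7 down.
R1C1 = 12 − 4 = 8 completes the 12 across.
R2C1 = 1: the only remaining digit allowed by both the 3 across and the 12 down.
R2C2 = 3 − 1 = 2 completes the 3 across.
R3C1 = 4 − 1 = 3 completes the 4 across.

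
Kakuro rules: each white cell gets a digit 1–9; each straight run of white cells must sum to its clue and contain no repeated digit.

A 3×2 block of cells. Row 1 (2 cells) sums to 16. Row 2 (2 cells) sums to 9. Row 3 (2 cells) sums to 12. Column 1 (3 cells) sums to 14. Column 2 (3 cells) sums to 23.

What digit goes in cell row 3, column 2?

16 in 2 cells must be {7,9}; 23 in 3 cells must be {6,8,9}.
The 16 across and the 23 down share only 9, so (1,2) = 9.
Given what's placed, (3,2) must be 8 to fit the 12 across and 23 down.
(1,1) = 16 − 9 = 7 completes the 16 across.
(2,2) = 23 − 17 = 6 completes the 23 down.
(3,1) = 12 − 8 = 4 completes the 12 across.
(2,1) = 9 − 6 = 3 completes the 9 across.

8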